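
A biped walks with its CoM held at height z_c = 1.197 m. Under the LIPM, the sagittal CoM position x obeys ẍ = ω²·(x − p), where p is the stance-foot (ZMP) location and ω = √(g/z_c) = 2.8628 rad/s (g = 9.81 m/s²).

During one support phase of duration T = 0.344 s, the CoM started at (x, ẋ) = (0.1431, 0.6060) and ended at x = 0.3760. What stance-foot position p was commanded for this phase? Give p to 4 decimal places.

ωT = 2.8628·0.344 = 0.984803; cosh(ωT) = 1.525399, sinh(ωT) = 1.151886
x(T) = p + (x₀−p)·cosh(ωT) + (ẋ₀/ω)·sinh(ωT) ⇒ p·(1 − cosh) = x(T) − x₀·cosh − (ẋ₀/ω)·sinh
numerator   = 0.3760 − (0.1431)·1.525399 − (0.6060/2.8628)·1.151886 = -0.086117
denominator = 1 − 1.525399 = -0.525399
p = -0.086117 / -0.525399 = 0.1639

p = 0.1639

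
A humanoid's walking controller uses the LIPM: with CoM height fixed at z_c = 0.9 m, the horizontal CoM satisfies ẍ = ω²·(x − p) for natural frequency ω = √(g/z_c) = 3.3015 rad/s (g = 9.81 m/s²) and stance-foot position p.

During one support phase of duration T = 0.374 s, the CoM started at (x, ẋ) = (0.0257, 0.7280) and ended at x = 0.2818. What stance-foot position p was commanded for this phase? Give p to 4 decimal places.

p = 0.1308

ωT = 3.3015·0.374 = 1.234761; cosh(ωT) = 1.864231, sinh(ωT) = 1.573326
x(T) = p + (x₀−p)·cosh(ωT) + (ẋ₀/ω)·sinh(ωT) ⇒ p·(1 − cosh) = x(T) − x₀·cosh − (ẋ₀/ω)·sinh
numerator   = 0.2818 − (0.0257)·1.864231 − (0.7280/3.3015)·1.573326 = -0.113038
denominator = 1 − 1.864231 = -0.864231
p = -0.113038 / -0.864231 = 0.1308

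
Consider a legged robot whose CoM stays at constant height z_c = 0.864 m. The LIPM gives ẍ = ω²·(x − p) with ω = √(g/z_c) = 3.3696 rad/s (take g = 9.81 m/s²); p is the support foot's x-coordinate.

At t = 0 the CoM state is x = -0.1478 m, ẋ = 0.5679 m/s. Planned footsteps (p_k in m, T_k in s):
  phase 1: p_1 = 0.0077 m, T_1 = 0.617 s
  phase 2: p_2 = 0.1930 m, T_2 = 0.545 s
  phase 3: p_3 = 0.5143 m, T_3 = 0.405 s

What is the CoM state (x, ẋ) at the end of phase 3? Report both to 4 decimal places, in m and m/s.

phase 1: p=0.0077, T=0.617, ωT=2.079043, cosh=4.060932, sinh=3.935882; start (x,ẋ)=(-0.147800, 0.567900) → end (x,ẋ)=(0.039564, 0.243908)
phase 2: p=0.1930, T=0.545, ωT=1.836432, cosh=3.216749, sinh=3.057364; start (x,ẋ)=(0.039564, 0.243908) → end (x,ẋ)=(-0.079258, -0.796119)
phase 3: p=0.5143, T=0.405, ωT=1.364688, cosh=2.084981, sinh=1.829521; start (x,ẋ)=(-0.079258, -0.796119) → end (x,ẋ)=(-1.155508, -5.319028)

x = -1.1555, ẋ = -5.3190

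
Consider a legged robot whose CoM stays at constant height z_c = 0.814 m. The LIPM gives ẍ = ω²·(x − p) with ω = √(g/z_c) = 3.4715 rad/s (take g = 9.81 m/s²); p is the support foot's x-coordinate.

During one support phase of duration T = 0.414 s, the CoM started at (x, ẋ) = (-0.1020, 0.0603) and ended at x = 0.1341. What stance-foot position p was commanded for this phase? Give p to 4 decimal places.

ωT = 3.4715·0.414 = 1.437201; cosh(ωT) = 2.223245, sinh(ωT) = 1.985653
x(T) = p + (x₀−p)·cosh(ωT) + (ẋ₀/ω)·sinh(ωT) ⇒ p·(1 − cosh) = x(T) − x₀·cosh − (ẋ₀/ω)·sinh
numerator   = 0.1341 − (-0.1020)·2.223245 − (0.0603/3.4715)·1.985653 = 0.326380
denominator = 1 − 2.223245 = -1.223245
p = 0.326380 / -1.223245 = -0.2668

p = -0.2668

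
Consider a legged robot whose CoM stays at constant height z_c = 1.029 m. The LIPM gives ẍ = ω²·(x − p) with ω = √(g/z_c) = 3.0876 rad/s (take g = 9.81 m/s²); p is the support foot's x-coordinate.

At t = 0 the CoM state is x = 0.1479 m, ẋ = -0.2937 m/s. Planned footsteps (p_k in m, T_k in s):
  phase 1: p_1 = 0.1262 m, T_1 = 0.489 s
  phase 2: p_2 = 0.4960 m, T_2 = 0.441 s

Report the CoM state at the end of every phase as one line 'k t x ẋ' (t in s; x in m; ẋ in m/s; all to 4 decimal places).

1 0.4890 -0.0270 -0.5529
2 0.9300 -0.9181 -4.0940

phase 1: p=0.1262, T=0.489, ωT=1.509836, cosh=2.373468, sinh=2.152522; start (x,ẋ)=(0.147900, -0.293700) → end (x,ẋ)=(-0.027049, -0.552867)
phase 2: p=0.4960, T=0.441, ωT=1.361632, cosh=2.079399, sinh=1.823157; start (x,ẋ)=(-0.027049, -0.552867) → end (x,ẋ)=(-0.918082, -4.093966)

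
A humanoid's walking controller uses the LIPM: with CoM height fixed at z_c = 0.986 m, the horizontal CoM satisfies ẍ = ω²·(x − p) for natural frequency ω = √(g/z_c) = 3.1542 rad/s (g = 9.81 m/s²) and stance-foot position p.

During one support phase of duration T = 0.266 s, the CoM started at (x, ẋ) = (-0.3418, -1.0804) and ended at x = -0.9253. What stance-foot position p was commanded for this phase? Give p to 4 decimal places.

p = 0.3582

ωT = 3.1542·0.266 = 0.839017; cosh(ωT) = 1.373113, sinh(ωT) = 0.940978
x(T) = p + (x₀−p)·cosh(ωT) + (ẋ₀/ω)·sinh(ωT) ⇒ p·(1 − cosh) = x(T) − x₀·cosh − (ẋ₀/ω)·sinh
numerator   = -0.9253 − (-0.3418)·1.373113 − (-1.0804/3.1542)·0.940978 = -0.133659
denominator = 1 − 1.373113 = -0.373113
p = -0.133659 / -0.373113 = 0.3582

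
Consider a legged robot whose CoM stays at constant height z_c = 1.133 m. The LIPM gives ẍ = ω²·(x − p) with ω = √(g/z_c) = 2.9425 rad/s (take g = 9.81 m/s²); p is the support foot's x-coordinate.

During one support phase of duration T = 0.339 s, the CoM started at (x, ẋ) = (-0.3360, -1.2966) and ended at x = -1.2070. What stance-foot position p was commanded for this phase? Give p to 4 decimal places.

ωT = 2.9425·0.339 = 0.997507; cosh(ωT) = 1.540156, sinh(ωT) = 1.171359
x(T) = p + (x₀−p)·cosh(ωT) + (ẋ₀/ω)·sinh(ωT) ⇒ p·(1 − cosh) = x(T) − x₀·cosh − (ẋ₀/ω)·sinh
numerator   = -1.2070 − (-0.3360)·1.540156 − (-1.2966/2.9425)·1.171359 = -0.173353
denominator = 1 − 1.540156 = -0.540156
p = -0.173353 / -0.540156 = 0.3209

p = 0.3209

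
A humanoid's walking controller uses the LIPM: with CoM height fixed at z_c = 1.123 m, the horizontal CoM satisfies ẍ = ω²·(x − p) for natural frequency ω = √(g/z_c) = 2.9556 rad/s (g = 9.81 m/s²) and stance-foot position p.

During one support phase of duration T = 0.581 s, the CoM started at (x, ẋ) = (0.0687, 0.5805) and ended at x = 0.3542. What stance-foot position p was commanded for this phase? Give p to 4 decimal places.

p = 0.1988

ωT = 2.9556·0.581 = 1.717204; cosh(ωT) = 2.874251, sinh(ωT) = 2.694683
x(T) = p + (x₀−p)·cosh(ωT) + (ẋ₀/ω)·sinh(ωT) ⇒ p·(1 − cosh) = x(T) − x₀·cosh − (ẋ₀/ω)·sinh
numerator   = 0.3542 − (0.0687)·2.874251 − (0.5805/2.9556)·2.694683 = -0.372515
denominator = 1 − 2.874251 = -1.874251
p = -0.372515 / -1.874251 = 0.1988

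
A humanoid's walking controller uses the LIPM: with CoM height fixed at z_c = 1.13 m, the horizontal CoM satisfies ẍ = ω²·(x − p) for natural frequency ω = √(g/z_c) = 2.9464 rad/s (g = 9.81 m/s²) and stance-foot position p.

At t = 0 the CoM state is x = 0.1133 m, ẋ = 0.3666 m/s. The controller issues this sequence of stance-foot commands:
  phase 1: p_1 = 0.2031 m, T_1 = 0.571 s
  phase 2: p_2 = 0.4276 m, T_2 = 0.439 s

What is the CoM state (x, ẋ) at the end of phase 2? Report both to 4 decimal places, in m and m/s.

x = 0.3216, ẋ = -0.0988

phase 1: p=0.2031, T=0.571, ωT=1.682394, cosh=2.782173, sinh=2.596245; start (x,ẋ)=(0.113300, 0.366600) → end (x,ẋ)=(0.276294, 0.333013)
phase 2: p=0.4276, T=0.439, ωT=1.293470, cosh=1.959865, sinh=1.685548; start (x,ẋ)=(0.276294, 0.333013) → end (x,ẋ)=(0.321566, -0.098773)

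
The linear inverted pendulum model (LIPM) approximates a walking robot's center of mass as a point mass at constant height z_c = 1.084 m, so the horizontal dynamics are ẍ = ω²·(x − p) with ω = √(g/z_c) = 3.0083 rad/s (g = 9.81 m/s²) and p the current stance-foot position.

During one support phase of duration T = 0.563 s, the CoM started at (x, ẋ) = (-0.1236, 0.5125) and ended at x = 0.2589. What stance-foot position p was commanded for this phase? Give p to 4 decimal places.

p = -0.0876

ωT = 3.0083·0.563 = 1.693673; cosh(ωT) = 2.811633, sinh(ωT) = 2.627790
x(T) = p + (x₀−p)·cosh(ωT) + (ẋ₀/ω)·sinh(ωT) ⇒ p·(1 − cosh) = x(T) − x₀·cosh − (ẋ₀/ω)·sinh
numerator   = 0.2589 − (-0.1236)·2.811633 − (0.5125/3.0083)·2.627790 = 0.158742
denominator = 1 − 2.811633 = -1.811633
p = 0.158742 / -1.811633 = -0.0876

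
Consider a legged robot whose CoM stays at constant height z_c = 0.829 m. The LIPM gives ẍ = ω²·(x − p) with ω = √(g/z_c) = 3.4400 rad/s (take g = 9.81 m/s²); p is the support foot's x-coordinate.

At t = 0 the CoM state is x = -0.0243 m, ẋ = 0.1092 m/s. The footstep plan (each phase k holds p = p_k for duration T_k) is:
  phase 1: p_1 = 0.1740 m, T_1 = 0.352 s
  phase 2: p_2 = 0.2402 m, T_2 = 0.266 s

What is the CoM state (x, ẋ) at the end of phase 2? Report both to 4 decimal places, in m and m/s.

phase 1: p=0.1740, T=0.352, ωT=1.210880, cosh=1.827186, sinh=1.529251; start (x,ẋ)=(-0.024300, 0.109200) → end (x,ẋ)=(-0.139786, -0.843653)
phase 2: p=0.2402, T=0.266, ωT=0.915040, cosh=1.448688, sinh=1.048187; start (x,ẋ)=(-0.139786, -0.843653) → end (x,ẋ)=(-0.567347, -2.592330)

x = -0.5673, ẋ = -2.5923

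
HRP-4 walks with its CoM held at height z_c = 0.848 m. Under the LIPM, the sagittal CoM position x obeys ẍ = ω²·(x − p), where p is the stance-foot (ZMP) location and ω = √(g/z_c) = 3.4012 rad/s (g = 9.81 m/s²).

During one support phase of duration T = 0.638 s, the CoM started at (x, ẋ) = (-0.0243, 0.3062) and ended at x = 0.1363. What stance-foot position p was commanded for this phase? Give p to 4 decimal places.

ωT = 3.4012·0.638 = 2.169966; cosh(ωT) = 4.436082, sinh(ωT) = 4.321901
x(T) = p + (x₀−p)·cosh(ωT) + (ẋ₀/ω)·sinh(ωT) ⇒ p·(1 − cosh) = x(T) − x₀·cosh − (ẋ₀/ω)·sinh
numerator   = 0.1363 − (-0.0243)·4.436082 − (0.3062/3.4012)·4.321901 = -0.144991
denominator = 1 − 4.436082 = -3.436082
p = -0.144991 / -3.436082 = 0.0422

p = 0.0422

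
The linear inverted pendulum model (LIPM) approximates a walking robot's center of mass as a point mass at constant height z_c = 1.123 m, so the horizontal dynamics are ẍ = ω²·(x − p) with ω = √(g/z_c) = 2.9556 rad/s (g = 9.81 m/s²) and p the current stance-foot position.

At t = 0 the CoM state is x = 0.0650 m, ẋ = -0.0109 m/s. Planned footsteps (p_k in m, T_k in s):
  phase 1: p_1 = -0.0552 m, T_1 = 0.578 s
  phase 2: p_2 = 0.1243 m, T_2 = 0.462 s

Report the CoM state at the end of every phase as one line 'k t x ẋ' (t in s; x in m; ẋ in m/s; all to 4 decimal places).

1 0.5780 0.2776 0.9172
2 1.0400 1.0124 2.7434

phase 1: p=-0.0552, T=0.578, ωT=1.708337, cosh=2.850470, sinh=2.669303; start (x,ẋ)=(0.065000, -0.010900) → end (x,ẋ)=(0.277582, 0.917235)
phase 2: p=0.1243, T=0.462, ωT=1.365487, cosh=2.086444, sinh=1.831187; start (x,ẋ)=(0.277582, 0.917235) → end (x,ẋ)=(1.012402, 2.743363)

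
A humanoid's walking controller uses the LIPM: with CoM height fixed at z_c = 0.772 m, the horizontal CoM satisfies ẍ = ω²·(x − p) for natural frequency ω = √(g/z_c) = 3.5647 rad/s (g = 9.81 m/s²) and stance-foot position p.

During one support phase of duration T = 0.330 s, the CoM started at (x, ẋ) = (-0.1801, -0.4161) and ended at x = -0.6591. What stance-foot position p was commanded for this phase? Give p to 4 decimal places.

p = 0.2168

ωT = 3.5647·0.330 = 1.176351; cosh(ωT) = 1.775461, sinh(ωT) = 1.467059
x(T) = p + (x₀−p)·cosh(ωT) + (ẋ₀/ω)·sinh(ωT) ⇒ p·(1 − cosh) = x(T) − x₀·cosh − (ẋ₀/ω)·sinh
numerator   = -0.6591 − (-0.1801)·1.775461 − (-0.4161/3.5647)·1.467059 = -0.168093
denominator = 1 − 1.775461 = -0.775461
p = -0.168093 / -0.775461 = 0.2168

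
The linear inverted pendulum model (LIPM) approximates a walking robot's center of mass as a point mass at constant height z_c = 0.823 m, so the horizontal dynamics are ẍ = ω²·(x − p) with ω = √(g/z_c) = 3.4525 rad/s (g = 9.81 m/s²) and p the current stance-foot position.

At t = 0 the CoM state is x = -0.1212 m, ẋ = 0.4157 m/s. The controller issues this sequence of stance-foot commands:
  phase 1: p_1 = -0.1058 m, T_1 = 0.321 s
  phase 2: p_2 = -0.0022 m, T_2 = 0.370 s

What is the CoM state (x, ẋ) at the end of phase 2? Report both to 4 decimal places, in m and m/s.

x = 0.3618, ẋ = 1.3996

phase 1: p=-0.1058, T=0.321, ωT=1.108253, cosh=1.679598, sinh=1.349463; start (x,ẋ)=(-0.121200, 0.415700) → end (x,ẋ)=(0.030817, 0.626460)
phase 2: p=-0.0022, T=0.370, ωT=1.277425, cosh=1.933072, sinh=1.654318; start (x,ẋ)=(0.030817, 0.626460) → end (x,ẋ)=(0.361802, 1.399570)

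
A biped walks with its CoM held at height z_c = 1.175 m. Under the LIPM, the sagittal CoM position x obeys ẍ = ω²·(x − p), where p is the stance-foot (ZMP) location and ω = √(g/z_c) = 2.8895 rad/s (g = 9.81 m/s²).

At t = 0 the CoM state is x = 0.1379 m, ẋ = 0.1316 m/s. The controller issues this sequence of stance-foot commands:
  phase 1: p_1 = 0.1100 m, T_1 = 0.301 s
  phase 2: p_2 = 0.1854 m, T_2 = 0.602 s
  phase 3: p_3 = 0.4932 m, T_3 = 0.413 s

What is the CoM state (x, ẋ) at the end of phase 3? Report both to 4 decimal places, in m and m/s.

phase 1: p=0.1100, T=0.301, ωT=0.869739, cosh=1.402675, sinh=0.983614; start (x,ẋ)=(0.137900, 0.131600) → end (x,ẋ)=(0.193933, 0.263888)
phase 2: p=0.1854, T=0.602, ωT=1.739479, cosh=2.934994, sinh=2.759382; start (x,ẋ)=(0.193933, 0.263888) → end (x,ẋ)=(0.462448, 0.842542)
phase 3: p=0.4932, T=0.413, ωT=1.193364, cosh=1.800678, sinh=1.497478; start (x,ẋ)=(0.462448, 0.842542) → end (x,ẋ)=(0.874471, 1.384084)

x = 0.8745, ẋ = 1.3841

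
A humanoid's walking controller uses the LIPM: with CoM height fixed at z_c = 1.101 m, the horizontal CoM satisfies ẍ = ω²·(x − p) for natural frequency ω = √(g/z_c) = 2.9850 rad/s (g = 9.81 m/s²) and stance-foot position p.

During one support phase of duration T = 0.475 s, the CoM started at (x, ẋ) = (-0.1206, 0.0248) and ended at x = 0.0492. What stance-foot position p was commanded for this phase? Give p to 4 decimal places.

p = -0.2502

ωT = 2.9850·0.475 = 1.417875; cosh(ωT) = 2.185283, sinh(ωT) = 1.943055
x(T) = p + (x₀−p)·cosh(ωT) + (ẋ₀/ω)·sinh(ωT) ⇒ p·(1 − cosh) = x(T) − x₀·cosh − (ẋ₀/ω)·sinh
numerator   = 0.0492 − (-0.1206)·2.185283 − (0.0248/2.9850)·1.943055 = 0.296602
denominator = 1 − 2.185283 = -1.185283
p = 0.296602 / -1.185283 = -0.2502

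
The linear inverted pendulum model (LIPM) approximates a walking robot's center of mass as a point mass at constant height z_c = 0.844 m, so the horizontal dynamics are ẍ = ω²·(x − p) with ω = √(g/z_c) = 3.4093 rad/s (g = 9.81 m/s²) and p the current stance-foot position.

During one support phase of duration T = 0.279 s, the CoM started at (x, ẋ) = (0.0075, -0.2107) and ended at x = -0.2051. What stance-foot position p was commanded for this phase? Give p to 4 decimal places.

p = 0.3040

ωT = 3.4093·0.279 = 0.951195; cosh(ωT) = 1.487540, sinh(ωT) = 1.101261
x(T) = p + (x₀−p)·cosh(ωT) + (ẋ₀/ω)·sinh(ωT) ⇒ p·(1 − cosh) = x(T) − x₀·cosh − (ẋ₀/ω)·sinh
numerator   = -0.2051 − (0.0075)·1.487540 − (-0.2107/3.4093)·1.101261 = -0.148197
denominator = 1 − 1.487540 = -0.487540
p = -0.148197 / -0.487540 = 0.3040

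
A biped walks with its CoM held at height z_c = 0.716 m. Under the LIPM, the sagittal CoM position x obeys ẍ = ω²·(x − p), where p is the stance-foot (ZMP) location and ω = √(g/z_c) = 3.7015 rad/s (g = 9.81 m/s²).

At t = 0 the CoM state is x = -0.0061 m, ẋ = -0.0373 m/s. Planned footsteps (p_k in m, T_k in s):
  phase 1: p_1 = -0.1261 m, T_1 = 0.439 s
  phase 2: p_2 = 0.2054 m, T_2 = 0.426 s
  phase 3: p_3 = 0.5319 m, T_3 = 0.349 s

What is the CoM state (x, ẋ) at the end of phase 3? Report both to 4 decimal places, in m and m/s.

x = 1.8808, ẋ = 5.3894

phase 1: p=-0.1261, T=0.439, ωT=1.624958, cosh=2.637564, sinh=2.440644; start (x,ẋ)=(-0.006100, -0.037300) → end (x,ẋ)=(0.165813, 0.985704)
phase 2: p=0.2054, T=0.426, ωT=1.576839, cosh=2.523130, sinh=2.316503; start (x,ẋ)=(0.165813, 0.985704) → end (x,ẋ)=(0.722399, 2.147623)
phase 3: p=0.5319, T=0.349, ωT=1.291823, cosh=1.957093, sinh=1.682324; start (x,ẋ)=(0.722399, 2.147623) → end (x,ẋ)=(1.880815, 5.389359)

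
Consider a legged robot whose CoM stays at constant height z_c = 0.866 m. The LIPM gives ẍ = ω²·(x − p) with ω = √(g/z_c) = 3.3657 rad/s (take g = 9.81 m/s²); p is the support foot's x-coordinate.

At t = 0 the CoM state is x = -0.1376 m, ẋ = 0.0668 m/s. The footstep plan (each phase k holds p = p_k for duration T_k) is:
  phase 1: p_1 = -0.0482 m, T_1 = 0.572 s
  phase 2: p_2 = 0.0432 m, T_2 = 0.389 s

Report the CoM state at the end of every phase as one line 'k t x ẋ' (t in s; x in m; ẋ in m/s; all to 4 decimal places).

phase 1: p=-0.0482, T=0.572, ωT=1.925180, cosh=3.501117, sinh=3.355268; start (x,ẋ)=(-0.137600, 0.066800) → end (x,ẋ)=(-0.294607, -0.775704)
phase 2: p=0.0432, T=0.389, ωT=1.309257, cosh=1.986721, sinh=1.716701; start (x,ẋ)=(-0.294607, -0.775704) → end (x,ẋ)=(-1.023582, -3.492922)

1 0.5720 -0.2946 -0.7757
2 0.9610 -1.0236 -3.4929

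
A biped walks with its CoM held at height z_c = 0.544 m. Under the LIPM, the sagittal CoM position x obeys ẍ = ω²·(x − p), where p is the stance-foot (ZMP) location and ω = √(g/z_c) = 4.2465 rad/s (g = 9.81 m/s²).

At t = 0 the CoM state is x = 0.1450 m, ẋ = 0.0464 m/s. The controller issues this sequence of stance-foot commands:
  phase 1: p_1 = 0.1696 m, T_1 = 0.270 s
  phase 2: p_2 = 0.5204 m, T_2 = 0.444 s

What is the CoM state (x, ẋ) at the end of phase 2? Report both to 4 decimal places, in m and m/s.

phase 1: p=0.1696, T=0.270, ωT=1.146555, cosh=1.732531, sinh=1.414801; start (x,ẋ)=(0.145000, 0.046400) → end (x,ẋ)=(0.142439, -0.067406)
phase 2: p=0.5204, T=0.444, ωT=1.885446, cosh=3.370527, sinh=3.218766; start (x,ẋ)=(0.142439, -0.067406) → end (x,ẋ)=(-0.804621, -5.393353)

x = -0.8046, ẋ = -5.3934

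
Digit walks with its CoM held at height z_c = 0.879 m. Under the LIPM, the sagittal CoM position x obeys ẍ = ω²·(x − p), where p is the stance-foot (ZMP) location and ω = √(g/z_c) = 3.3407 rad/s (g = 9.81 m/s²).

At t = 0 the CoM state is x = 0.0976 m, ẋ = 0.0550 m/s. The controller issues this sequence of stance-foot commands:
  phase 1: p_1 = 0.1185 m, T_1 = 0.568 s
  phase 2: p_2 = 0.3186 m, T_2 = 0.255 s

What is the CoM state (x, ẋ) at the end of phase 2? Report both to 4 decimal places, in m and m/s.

x = 0.0055, ẋ = -0.7527

phase 1: p=0.1185, T=0.568, ωT=1.897518, cosh=3.409629, sinh=3.259689; start (x,ẋ)=(0.097600, 0.055000) → end (x,ẋ)=(0.100905, -0.040064)
phase 2: p=0.3186, T=0.255, ωT=0.851878, cosh=1.385329, sinh=0.958717; start (x,ẋ)=(0.100905, -0.040064) → end (x,ẋ)=(0.005523, -0.752732)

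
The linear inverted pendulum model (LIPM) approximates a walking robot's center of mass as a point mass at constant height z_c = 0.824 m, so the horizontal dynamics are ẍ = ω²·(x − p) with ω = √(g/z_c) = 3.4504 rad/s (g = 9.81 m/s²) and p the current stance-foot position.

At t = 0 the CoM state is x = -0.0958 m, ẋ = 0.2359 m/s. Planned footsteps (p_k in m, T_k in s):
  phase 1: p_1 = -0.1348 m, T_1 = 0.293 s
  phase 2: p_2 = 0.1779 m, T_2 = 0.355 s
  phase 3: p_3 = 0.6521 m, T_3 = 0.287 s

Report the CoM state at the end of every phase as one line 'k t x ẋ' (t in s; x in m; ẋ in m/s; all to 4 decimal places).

phase 1: p=-0.1348, T=0.293, ωT=1.010967, cosh=1.556062, sinh=1.192195; start (x,ẋ)=(-0.095800, 0.235900) → end (x,ẋ)=(0.007396, 0.527504)
phase 2: p=0.1779, T=0.355, ωT=1.224892, cosh=1.848794, sinh=1.555005; start (x,ẋ)=(0.007396, 0.527504) → end (x,ẋ)=(0.100404, 0.060423)
phase 3: p=0.6521, T=0.287, ωT=0.990265, cosh=1.531713, sinh=1.160234; start (x,ẋ)=(0.100404, 0.060423) → end (x,ẋ)=(-0.172621, -2.116038)

1 0.2930 0.0074 0.5275
2 0.6480 0.1004 0.0604
3 0.9350 -0.1726 -2.1160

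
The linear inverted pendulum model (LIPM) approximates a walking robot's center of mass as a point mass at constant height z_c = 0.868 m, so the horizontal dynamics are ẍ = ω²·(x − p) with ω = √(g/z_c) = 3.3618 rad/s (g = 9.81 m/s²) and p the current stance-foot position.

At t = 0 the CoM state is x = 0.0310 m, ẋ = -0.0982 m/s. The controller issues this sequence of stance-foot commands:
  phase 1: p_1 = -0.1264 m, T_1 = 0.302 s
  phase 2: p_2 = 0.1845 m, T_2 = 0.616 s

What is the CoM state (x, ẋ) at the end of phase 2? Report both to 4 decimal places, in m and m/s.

x = 0.3394, ẋ = 0.6237

phase 1: p=-0.1264, T=0.302, ωT=1.015264, cosh=1.561199, sinh=1.198892; start (x,ẋ)=(0.031000, -0.098200) → end (x,ẋ)=(0.084312, 0.481081)
phase 2: p=0.1845, T=0.616, ωT=2.070869, cosh=4.028894, sinh=3.902817; start (x,ẋ)=(0.084312, 0.481081) → end (x,ẋ)=(0.339356, 0.623713)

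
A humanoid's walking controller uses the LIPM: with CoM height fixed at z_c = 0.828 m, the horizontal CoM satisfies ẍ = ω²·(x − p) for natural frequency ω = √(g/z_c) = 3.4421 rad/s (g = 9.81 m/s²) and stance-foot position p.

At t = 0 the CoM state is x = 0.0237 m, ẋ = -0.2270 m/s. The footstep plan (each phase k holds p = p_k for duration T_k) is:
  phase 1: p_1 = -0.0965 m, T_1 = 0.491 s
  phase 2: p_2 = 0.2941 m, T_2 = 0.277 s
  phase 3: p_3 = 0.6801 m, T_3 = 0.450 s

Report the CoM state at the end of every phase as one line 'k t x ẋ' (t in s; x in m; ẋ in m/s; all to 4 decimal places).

phase 1: p=-0.0965, T=0.491, ωT=1.690071, cosh=2.802186, sinh=2.617680; start (x,ẋ)=(0.023700, -0.227000) → end (x,ẋ)=(0.067692, 0.446944)
phase 2: p=0.2941, T=0.277, ωT=0.953462, cosh=1.490040, sinh=1.104636; start (x,ẋ)=(0.067692, 0.446944) → end (x,ẋ)=(0.100175, -0.194901)
phase 3: p=0.6801, T=0.450, ωT=1.548945, cosh=2.459487, sinh=2.247015; start (x,ẋ)=(0.100175, -0.194901) → end (x,ẋ)=(-0.873449, -4.964754)

1 0.4910 0.0677 0.4469
2 0.7680 0.1002 -0.1949
3 1.2180 -0.8734 -4.9648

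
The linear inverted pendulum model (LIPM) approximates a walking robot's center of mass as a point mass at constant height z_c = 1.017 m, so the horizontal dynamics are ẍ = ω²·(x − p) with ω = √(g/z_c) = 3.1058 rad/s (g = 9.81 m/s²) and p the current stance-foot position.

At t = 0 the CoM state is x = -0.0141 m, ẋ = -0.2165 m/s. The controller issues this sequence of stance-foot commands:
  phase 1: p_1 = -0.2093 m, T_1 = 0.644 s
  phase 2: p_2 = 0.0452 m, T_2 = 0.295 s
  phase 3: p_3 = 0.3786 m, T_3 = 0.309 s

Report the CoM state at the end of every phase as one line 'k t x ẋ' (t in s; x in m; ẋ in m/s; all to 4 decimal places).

1 0.6440 0.2723 1.3845
2 0.9390 0.8425 2.7480
3 1.2480 2.0586 5.7185

phase 1: p=-0.2093, T=0.644, ωT=2.000135, cosh=3.762686, sinh=3.627369; start (x,ẋ)=(-0.014100, -0.216500) → end (x,ẋ)=(0.272319, 1.384479)
phase 2: p=0.0452, T=0.295, ωT=0.916211, cosh=1.449916, sinh=1.049884; start (x,ẋ)=(0.272319, 1.384479) → end (x,ẋ)=(0.842512, 2.747951)
phase 3: p=0.3786, T=0.309, ωT=0.959692, cosh=1.496952, sinh=1.113941; start (x,ẋ)=(0.842512, 2.747951) → end (x,ẋ)=(2.058647, 5.718537)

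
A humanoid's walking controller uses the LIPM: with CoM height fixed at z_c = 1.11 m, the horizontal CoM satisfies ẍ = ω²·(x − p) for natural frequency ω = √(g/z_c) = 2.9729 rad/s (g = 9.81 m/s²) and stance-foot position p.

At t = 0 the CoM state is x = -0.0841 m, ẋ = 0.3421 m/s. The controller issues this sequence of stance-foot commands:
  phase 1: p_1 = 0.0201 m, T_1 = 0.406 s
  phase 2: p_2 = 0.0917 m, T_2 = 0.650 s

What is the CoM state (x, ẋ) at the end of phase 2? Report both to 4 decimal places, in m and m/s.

phase 1: p=0.0201, T=0.406, ωT=1.206997, cosh=1.821262, sinh=1.522168; start (x,ẋ)=(-0.084100, 0.342100) → end (x,ẋ)=(0.005485, 0.151522)
phase 2: p=0.0917, T=0.650, ωT=1.932385, cosh=3.525382, sinh=3.380579; start (x,ẋ)=(0.005485, 0.151522) → end (x,ẋ)=(-0.039941, -0.332301)

x = -0.0399, ẋ = -0.3323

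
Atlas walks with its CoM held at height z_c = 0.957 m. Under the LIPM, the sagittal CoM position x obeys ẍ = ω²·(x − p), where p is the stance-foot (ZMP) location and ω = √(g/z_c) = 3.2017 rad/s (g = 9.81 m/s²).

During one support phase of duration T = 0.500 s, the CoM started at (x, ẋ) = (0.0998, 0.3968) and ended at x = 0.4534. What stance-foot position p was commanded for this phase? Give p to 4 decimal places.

p = 0.0625

ωT = 3.2017·0.500 = 1.600850; cosh(ωT) = 2.579485, sinh(ωT) = 2.377760
x(T) = p + (x₀−p)·cosh(ωT) + (ẋ₀/ω)·sinh(ωT) ⇒ p·(1 − cosh) = x(T) − x₀·cosh − (ẋ₀/ω)·sinh
numerator   = 0.4534 − (0.0998)·2.579485 − (0.3968/3.2017)·2.377760 = -0.098718
denominator = 1 − 2.579485 = -1.579485
p = -0.098718 / -1.579485 = 0.0625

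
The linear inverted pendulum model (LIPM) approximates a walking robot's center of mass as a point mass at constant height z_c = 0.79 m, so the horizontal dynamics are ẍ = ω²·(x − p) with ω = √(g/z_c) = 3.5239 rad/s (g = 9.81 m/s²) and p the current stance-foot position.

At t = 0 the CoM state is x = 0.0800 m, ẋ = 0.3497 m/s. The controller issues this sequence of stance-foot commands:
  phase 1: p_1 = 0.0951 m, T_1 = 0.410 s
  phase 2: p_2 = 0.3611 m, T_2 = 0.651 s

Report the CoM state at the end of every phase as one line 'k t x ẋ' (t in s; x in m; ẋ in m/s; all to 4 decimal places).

phase 1: p=0.0951, T=0.410, ωT=1.444799, cosh=2.238397, sinh=2.002603; start (x,ẋ)=(0.080000, 0.349700) → end (x,ẋ)=(0.260032, 0.676207)
phase 2: p=0.3611, T=0.651, ωT=2.294059, cosh=5.007978, sinh=4.907122; start (x,ẋ)=(0.260032, 0.676207) → end (x,ẋ)=(0.796588, 1.638738)

1 0.4100 0.2600 0.6762
2 1.0610 0.7966 1.6387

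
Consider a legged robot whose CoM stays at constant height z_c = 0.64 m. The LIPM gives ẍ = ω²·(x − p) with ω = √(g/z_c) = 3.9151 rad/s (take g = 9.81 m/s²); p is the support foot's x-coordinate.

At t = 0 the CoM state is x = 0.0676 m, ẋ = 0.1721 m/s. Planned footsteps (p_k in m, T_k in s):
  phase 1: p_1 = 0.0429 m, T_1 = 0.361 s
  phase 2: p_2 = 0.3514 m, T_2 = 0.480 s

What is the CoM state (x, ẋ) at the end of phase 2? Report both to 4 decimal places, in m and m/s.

x = 0.2413, ẋ = -0.2440

phase 1: p=0.0429, T=0.361, ωT=1.413351, cosh=2.176515, sinh=1.933189; start (x,ẋ)=(0.067600, 0.172100) → end (x,ẋ)=(0.181639, 0.561523)
phase 2: p=0.3514, T=0.480, ωT=1.879248, cosh=3.350642, sinh=3.197937; start (x,ẋ)=(0.181639, 0.561523) → end (x,ẋ)=(0.241256, -0.243984)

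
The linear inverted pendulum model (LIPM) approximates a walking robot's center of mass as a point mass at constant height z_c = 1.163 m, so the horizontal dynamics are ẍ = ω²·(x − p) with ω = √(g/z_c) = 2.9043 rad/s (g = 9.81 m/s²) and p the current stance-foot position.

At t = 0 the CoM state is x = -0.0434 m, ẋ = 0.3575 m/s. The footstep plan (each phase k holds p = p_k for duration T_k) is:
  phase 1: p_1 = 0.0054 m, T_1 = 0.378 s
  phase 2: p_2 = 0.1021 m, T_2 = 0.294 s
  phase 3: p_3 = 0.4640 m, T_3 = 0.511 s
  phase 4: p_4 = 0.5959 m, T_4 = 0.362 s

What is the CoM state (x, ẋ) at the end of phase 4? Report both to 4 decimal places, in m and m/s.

phase 1: p=0.0054, T=0.378, ωT=1.097825, cosh=1.665618, sinh=1.332022; start (x,ẋ)=(-0.043400, 0.357500) → end (x,ẋ)=(0.088081, 0.406671)
phase 2: p=0.1021, T=0.294, ωT=0.853864, cosh=1.387236, sinh=0.961469; start (x,ẋ)=(0.088081, 0.406671) → end (x,ẋ)=(0.217281, 0.525002)
phase 3: p=0.4640, T=0.511, ωT=1.484097, cosh=2.318844, sinh=2.092137; start (x,ẋ)=(0.217281, 0.525002) → end (x,ẋ)=(0.270086, -0.281716)
phase 4: p=0.5959, T=0.362, ωT=1.051357, cosh=1.605497, sinh=1.256034; start (x,ẋ)=(0.270086, -0.281716) → end (x,ẋ)=(-0.049028, -1.640829)

x = -0.0490, ẋ = -1.6408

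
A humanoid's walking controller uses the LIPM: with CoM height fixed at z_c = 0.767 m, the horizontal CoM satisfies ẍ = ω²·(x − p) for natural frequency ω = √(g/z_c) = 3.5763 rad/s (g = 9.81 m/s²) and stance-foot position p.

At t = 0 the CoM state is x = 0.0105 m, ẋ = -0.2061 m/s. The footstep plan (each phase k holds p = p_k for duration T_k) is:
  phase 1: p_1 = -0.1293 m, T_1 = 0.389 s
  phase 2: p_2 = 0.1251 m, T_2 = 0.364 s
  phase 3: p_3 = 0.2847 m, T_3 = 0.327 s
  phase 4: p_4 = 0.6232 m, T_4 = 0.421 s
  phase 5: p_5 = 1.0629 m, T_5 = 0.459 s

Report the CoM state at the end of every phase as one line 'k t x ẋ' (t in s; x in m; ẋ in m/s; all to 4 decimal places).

1 0.3890 0.0604 0.5028
2 0.7530 0.2367 0.5987
3 1.0800 0.4434 0.8070
4 1.5010 0.6816 0.5306
5 1.9600 0.4104 -1.9667

phase 1: p=-0.1293, T=0.389, ωT=1.391181, cosh=2.134187, sinh=1.885406; start (x,ẋ)=(0.010500, -0.206100) → end (x,ẋ)=(0.060405, 0.502784)
phase 2: p=0.1251, T=0.364, ωT=1.301773, cosh=1.973929, sinh=1.701880; start (x,ẋ)=(0.060405, 0.502784) → end (x,ẋ)=(0.236659, 0.598696)
phase 3: p=0.2847, T=0.327, ωT=1.169450, cosh=1.765380, sinh=1.454842; start (x,ẋ)=(0.236659, 0.598696) → end (x,ẋ)=(0.443440, 0.806973)
phase 4: p=0.6232, T=0.421, ωT=1.505622, cosh=2.364418, sinh=2.142539; start (x,ẋ)=(0.443440, 0.806973) → end (x,ẋ)=(0.681625, 0.530637)
phase 5: p=1.0629, T=0.459, ωT=1.641522, cosh=2.678353, sinh=2.484668; start (x,ẋ)=(0.681625, 0.530637) → end (x,ẋ)=(0.410377, -1.966741)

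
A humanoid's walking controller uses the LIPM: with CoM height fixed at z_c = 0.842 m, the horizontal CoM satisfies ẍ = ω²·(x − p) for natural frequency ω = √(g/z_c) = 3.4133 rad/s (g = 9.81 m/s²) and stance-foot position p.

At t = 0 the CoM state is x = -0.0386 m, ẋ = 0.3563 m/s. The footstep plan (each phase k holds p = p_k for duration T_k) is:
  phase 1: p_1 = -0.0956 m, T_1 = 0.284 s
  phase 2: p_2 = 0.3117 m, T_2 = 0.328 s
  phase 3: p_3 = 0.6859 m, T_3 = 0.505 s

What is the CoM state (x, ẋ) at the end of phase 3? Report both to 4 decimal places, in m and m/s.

x = -0.2527, ẋ = -2.8913

phase 1: p=-0.0956, T=0.284, ωT=0.969377, cosh=1.507811, sinh=1.128491; start (x,ẋ)=(-0.038600, 0.356300) → end (x,ẋ)=(0.108144, 0.756790)
phase 2: p=0.3117, T=0.328, ωT=1.119562, cosh=1.694968, sinh=1.368545; start (x,ẋ)=(0.108144, 0.756790) → end (x,ẋ)=(0.270110, 0.331871)
phase 3: p=0.6859, T=0.505, ωT=1.723717, cosh=2.891862, sinh=2.713460; start (x,ẋ)=(0.270110, 0.331871) → end (x,ẋ)=(-0.252682, -2.891263)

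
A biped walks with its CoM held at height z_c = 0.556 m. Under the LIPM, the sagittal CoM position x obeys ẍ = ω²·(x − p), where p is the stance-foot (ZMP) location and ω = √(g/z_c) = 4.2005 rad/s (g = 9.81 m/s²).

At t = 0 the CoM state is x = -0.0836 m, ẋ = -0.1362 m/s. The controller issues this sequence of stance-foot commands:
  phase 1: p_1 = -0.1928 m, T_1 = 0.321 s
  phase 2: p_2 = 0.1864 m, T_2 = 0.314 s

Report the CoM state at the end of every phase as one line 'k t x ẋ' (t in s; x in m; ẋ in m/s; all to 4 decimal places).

1 0.3210 -0.0266 0.5437
2 0.6350 -0.0156 -0.4637

phase 1: p=-0.1928, T=0.321, ωT=1.348361, cosh=2.055386, sinh=1.795720; start (x,ẋ)=(-0.083600, -0.136200) → end (x,ẋ)=(-0.026578, 0.543744)
phase 2: p=0.1864, T=0.314, ωT=1.318957, cosh=2.003467, sinh=1.736052; start (x,ẋ)=(-0.026578, 0.543744) → end (x,ẋ)=(-0.015566, -0.463722)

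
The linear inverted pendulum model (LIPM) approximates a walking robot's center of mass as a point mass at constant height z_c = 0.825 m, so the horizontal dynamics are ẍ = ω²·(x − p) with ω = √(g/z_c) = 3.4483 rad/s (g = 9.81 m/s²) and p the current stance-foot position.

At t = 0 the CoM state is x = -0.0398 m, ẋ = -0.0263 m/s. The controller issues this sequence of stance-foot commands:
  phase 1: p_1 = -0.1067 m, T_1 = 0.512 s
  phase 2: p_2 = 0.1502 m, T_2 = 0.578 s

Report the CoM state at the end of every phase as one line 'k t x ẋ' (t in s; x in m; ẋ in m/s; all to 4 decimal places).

phase 1: p=-0.1067, T=0.512, ωT=1.765530, cosh=3.007882, sinh=2.836785; start (x,ẋ)=(-0.039800, -0.026300) → end (x,ẋ)=(0.072891, 0.575314)
phase 2: p=0.1502, T=0.578, ωT=1.993117, cosh=3.737322, sinh=3.601052; start (x,ẋ)=(0.072891, 0.575314) → end (x,ẋ)=(0.462072, 1.190153)

1 0.5120 0.0729 0.5753
2 1.0900 0.4621 1.1902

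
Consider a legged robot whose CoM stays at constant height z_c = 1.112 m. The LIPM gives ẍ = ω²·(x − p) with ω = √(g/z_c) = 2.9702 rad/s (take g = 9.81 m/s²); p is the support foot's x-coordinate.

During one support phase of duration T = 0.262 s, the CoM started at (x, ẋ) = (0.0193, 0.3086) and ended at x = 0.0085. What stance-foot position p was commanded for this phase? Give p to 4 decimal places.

ωT = 2.9702·0.262 = 0.778192; cosh(ωT) = 1.318384, sinh(ωT) = 0.859149
x(T) = p + (x₀−p)·cosh(ωT) + (ẋ₀/ω)·sinh(ωT) ⇒ p·(1 − cosh) = x(T) − x₀·cosh − (ẋ₀/ω)·sinh
numerator   = 0.0085 − (0.0193)·1.318384 − (0.3086/2.9702)·0.859149 = -0.106209
denominator = 1 − 1.318384 = -0.318384
p = -0.106209 / -0.318384 = 0.3336

p = 0.3336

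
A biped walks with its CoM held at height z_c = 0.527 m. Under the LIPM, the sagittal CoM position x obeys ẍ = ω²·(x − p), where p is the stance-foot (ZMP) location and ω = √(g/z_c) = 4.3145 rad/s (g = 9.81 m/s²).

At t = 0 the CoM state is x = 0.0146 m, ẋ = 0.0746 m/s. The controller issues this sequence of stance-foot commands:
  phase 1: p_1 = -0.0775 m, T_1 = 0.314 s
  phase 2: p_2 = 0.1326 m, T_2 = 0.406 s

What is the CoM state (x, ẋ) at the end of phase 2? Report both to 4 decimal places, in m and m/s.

phase 1: p=-0.0775, T=0.314, ωT=1.354753, cosh=2.066907, sinh=1.808896; start (x,ẋ)=(0.014600, 0.074600) → end (x,ẋ)=(0.144139, 0.872984)
phase 2: p=0.1326, T=0.406, ωT=1.751687, cosh=2.968900, sinh=2.795419; start (x,ẋ)=(0.144139, 0.872984) → end (x,ẋ)=(0.732475, 2.730972)

x = 0.7325, ẋ = 2.7310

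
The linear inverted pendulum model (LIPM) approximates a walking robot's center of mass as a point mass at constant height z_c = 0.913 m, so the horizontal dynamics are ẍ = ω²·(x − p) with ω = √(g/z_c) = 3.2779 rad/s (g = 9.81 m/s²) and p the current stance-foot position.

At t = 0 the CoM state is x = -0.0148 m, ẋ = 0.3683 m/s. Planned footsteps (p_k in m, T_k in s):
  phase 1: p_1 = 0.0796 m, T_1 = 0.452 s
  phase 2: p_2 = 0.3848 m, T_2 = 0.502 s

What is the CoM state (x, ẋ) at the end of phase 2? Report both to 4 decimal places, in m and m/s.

phase 1: p=0.0796, T=0.452, ωT=1.481611, cosh=2.313649, sinh=2.086378; start (x,ẋ)=(-0.014800, 0.368300) → end (x,ẋ)=(0.095614, 0.206521)
phase 2: p=0.3848, T=0.502, ωT=1.645506, cosh=2.688273, sinh=2.495358; start (x,ẋ)=(0.095614, 0.206521) → end (x,ẋ)=(-0.235393, -1.810222)

x = -0.2354, ẋ = -1.8102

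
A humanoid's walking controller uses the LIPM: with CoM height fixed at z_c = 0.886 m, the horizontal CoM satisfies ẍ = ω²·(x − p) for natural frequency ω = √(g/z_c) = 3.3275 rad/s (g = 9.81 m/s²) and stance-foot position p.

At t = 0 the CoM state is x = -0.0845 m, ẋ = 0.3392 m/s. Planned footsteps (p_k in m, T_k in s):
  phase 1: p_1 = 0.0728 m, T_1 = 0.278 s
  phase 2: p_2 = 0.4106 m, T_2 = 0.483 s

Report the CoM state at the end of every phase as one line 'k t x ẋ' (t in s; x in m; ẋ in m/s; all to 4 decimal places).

phase 1: p=0.0728, T=0.278, ωT=0.925045, cosh=1.459248, sinh=1.062734; start (x,ẋ)=(-0.084500, 0.339200) → end (x,ẋ)=(-0.048406, -0.061275)
phase 2: p=0.4106, T=0.483, ωT=1.607182, cosh=2.594594, sinh=2.394142; start (x,ẋ)=(-0.048406, -0.061275) → end (x,ẋ)=(-0.824422, -3.815660)

1 0.2780 -0.0484 -0.0613
2 0.7610 -0.8244 -3.8157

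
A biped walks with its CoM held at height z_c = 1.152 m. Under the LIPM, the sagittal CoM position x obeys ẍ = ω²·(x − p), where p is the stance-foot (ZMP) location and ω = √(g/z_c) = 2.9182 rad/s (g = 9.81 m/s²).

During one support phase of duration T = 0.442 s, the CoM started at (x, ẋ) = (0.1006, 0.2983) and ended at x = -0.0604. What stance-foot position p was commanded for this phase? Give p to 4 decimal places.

ωT = 2.9182·0.442 = 1.289844; cosh(ωT) = 1.953767, sinh(ωT) = 1.678454
x(T) = p + (x₀−p)·cosh(ωT) + (ẋ₀/ω)·sinh(ωT) ⇒ p·(1 − cosh) = x(T) − x₀·cosh − (ẋ₀/ω)·sinh
numerator   = -0.0604 − (0.1006)·1.953767 − (0.2983/2.9182)·1.678454 = -0.428521
denominator = 1 − 1.953767 = -0.953767
p = -0.428521 / -0.953767 = 0.4493

p = 0.4493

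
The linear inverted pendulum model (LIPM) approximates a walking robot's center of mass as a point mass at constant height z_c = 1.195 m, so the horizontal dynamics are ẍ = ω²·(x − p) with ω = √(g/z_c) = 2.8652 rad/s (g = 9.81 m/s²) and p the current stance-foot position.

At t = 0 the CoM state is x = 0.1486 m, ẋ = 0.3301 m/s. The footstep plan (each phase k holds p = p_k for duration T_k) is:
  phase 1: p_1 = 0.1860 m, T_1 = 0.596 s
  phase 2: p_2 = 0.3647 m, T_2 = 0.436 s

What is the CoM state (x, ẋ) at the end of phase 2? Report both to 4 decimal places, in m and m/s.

x = 0.7719, ẋ = 1.3364

phase 1: p=0.1860, T=0.596, ωT=1.707659, cosh=2.848662, sinh=2.667372; start (x,ẋ)=(0.148600, 0.330100) → end (x,ẋ)=(0.386768, 0.654512)
phase 2: p=0.3647, T=0.436, ωT=1.249227, cosh=1.887186, sinh=1.600460; start (x,ẋ)=(0.386768, 0.654512) → end (x,ẋ)=(0.771948, 1.336383)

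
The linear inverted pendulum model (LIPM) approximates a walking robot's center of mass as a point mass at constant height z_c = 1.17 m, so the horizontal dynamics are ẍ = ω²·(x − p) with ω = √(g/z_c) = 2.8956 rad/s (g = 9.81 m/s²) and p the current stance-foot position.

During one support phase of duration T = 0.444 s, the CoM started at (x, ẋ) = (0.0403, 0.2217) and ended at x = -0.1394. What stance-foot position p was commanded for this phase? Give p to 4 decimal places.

ωT = 2.8956·0.444 = 1.285646; cosh(ωT) = 1.946739, sinh(ωT) = 1.670267
x(T) = p + (x₀−p)·cosh(ωT) + (ẋ₀/ω)·sinh(ωT) ⇒ p·(1 − cosh) = x(T) − x₀·cosh − (ẋ₀/ω)·sinh
numerator   = -0.1394 − (0.0403)·1.946739 − (0.2217/2.8956)·1.670267 = -0.345737
denominator = 1 − 1.946739 = -0.946739
p = -0.345737 / -0.946739 = 0.3652

p = 0.3652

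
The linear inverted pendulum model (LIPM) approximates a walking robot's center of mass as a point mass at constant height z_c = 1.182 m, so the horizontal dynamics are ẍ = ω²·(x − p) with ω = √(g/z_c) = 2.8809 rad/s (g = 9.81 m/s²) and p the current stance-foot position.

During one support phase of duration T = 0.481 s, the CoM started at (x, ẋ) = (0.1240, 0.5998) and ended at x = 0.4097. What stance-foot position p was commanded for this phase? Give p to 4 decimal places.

p = 0.2169

ωT = 2.8809·0.481 = 1.385713; cosh(ωT) = 2.123910, sinh(ωT) = 1.873765
x(T) = p + (x₀−p)·cosh(ωT) + (ẋ₀/ω)·sinh(ωT) ⇒ p·(1 − cosh) = x(T) − x₀·cosh − (ẋ₀/ω)·sinh
numerator   = 0.4097 − (0.1240)·2.123910 − (0.5998/2.8809)·1.873765 = -0.243780
denominator = 1 − 2.123910 = -1.123910
p = -0.243780 / -1.123910 = 0.2169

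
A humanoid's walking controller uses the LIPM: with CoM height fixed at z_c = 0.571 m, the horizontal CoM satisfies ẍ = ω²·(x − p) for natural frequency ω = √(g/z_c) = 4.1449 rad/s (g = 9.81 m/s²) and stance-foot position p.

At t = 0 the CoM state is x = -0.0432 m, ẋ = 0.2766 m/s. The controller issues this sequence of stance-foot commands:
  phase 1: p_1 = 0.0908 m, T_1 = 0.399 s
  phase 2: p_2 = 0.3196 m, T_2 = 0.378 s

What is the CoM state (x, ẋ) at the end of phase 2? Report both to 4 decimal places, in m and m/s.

x = -1.0987, ẋ = -5.6475

phase 1: p=0.0908, T=0.399, ωT=1.653815, cosh=2.709101, sinh=2.517782; start (x,ẋ)=(-0.043200, 0.276600) → end (x,ẋ)=(-0.104201, -0.649081)
phase 2: p=0.3196, T=0.378, ωT=1.566772, cosh=2.499938, sinh=2.291220; start (x,ẋ)=(-0.104201, -0.649081) → end (x,ẋ)=(-1.098676, -5.647451)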